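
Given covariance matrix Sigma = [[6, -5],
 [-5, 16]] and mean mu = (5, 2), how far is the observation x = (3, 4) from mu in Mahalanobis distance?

Step 1 — centre the observation: (x - mu) = (-2, 2).

Step 2 — invert Sigma. det(Sigma) = 6·16 - (-5)² = 71.
  Sigma^{-1} = (1/det) · [[d, -b], [-b, a]] = [[0.2254, 0.0704],
 [0.0704, 0.0845]].

Step 3 — form the quadratic (x - mu)^T · Sigma^{-1} · (x - mu):
  Sigma^{-1} · (x - mu) = (-0.3099, 0.0282).
  (x - mu)^T · [Sigma^{-1} · (x - mu)] = (-2)·(-0.3099) + (2)·(0.0282) = 0.6761.

Step 4 — take square root: d = √(0.6761) ≈ 0.8222.

d(x, mu) = √(0.6761) ≈ 0.8222


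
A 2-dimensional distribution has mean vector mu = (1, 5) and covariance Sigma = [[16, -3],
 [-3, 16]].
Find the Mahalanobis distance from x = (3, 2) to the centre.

Step 1 — centre the observation: (x - mu) = (2, -3).

Step 2 — invert Sigma. det(Sigma) = 16·16 - (-3)² = 247.
  Sigma^{-1} = (1/det) · [[d, -b], [-b, a]] = [[0.0648, 0.0121],
 [0.0121, 0.0648]].

Step 3 — form the quadratic (x - mu)^T · Sigma^{-1} · (x - mu):
  Sigma^{-1} · (x - mu) = (0.0931, -0.17).
  (x - mu)^T · [Sigma^{-1} · (x - mu)] = (2)·(0.0931) + (-3)·(-0.17) = 0.6964.

Step 4 — take square root: d = √(0.6964) ≈ 0.8345.

d(x, mu) = √(0.6964) ≈ 0.8345


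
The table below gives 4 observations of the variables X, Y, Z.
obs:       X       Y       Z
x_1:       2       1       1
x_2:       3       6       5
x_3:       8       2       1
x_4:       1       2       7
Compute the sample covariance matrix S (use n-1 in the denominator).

Step 1 — column means:
  mean(X) = (2 + 3 + 8 + 1) / 4 = 14/4 = 3.5
  mean(Y) = (1 + 6 + 2 + 2) / 4 = 11/4 = 2.75
  mean(Z) = (1 + 5 + 1 + 7) / 4 = 14/4 = 3.5

Step 2 — sample covariance S[i,j] = (1/(n-1)) · Σ_k (x_{k,i} - mean_i) · (x_{k,j} - mean_j), with n-1 = 3.
  S[X,X] = ((-1.5)·(-1.5) + (-0.5)·(-0.5) + (4.5)·(4.5) + (-2.5)·(-2.5)) / 3 = 29/3 = 9.6667
  S[X,Y] = ((-1.5)·(-1.75) + (-0.5)·(3.25) + (4.5)·(-0.75) + (-2.5)·(-0.75)) / 3 = -0.5/3 = -0.1667
  S[X,Z] = ((-1.5)·(-2.5) + (-0.5)·(1.5) + (4.5)·(-2.5) + (-2.5)·(3.5)) / 3 = -17/3 = -5.6667
  S[Y,Y] = ((-1.75)·(-1.75) + (3.25)·(3.25) + (-0.75)·(-0.75) + (-0.75)·(-0.75)) / 3 = 14.75/3 = 4.9167
  S[Y,Z] = ((-1.75)·(-2.5) + (3.25)·(1.5) + (-0.75)·(-2.5) + (-0.75)·(3.5)) / 3 = 8.5/3 = 2.8333
  S[Z,Z] = ((-2.5)·(-2.5) + (1.5)·(1.5) + (-2.5)·(-2.5) + (3.5)·(3.5)) / 3 = 27/3 = 9

S is symmetric (S[j,i] = S[i,j]). Assembling:

S = [[9.6667, -0.1667, -5.6667],
 [-0.1667, 4.9167, 2.8333],
 [-5.6667, 2.8333, 9]]


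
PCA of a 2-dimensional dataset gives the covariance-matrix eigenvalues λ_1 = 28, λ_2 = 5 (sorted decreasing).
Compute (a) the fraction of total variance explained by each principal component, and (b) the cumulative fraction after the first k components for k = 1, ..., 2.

Step 1 — total variance = trace(Sigma) = Σ λ_i = 28 + 5 = 33.

Step 2 — fraction explained by component i = λ_i / Σ λ:
  PC1: 28/33 = 0.8485
  PC2: 5/33 = 0.1515

Step 3 — cumulative fraction after k components = (λ_1 + ... + λ_k) / Σ λ:
  k = 1: 28/33 = 0.8485
  k = 2: (28 + 5)/33 = 33/33 = 1

Summary (fraction, with percent):

explained: PC1 0.8485 (84.85%), PC2 0.1515 (15.15%);  cumulative: 0.8485, 1


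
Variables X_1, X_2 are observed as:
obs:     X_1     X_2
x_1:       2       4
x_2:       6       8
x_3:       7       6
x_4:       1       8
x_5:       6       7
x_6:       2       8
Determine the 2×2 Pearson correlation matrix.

Step 1 — column means:
  mean(X_1) = (2 + 6 + 7 + 1 + 6 + 2) / 6 = 24/6 = 4
  mean(X_2) = (4 + 8 + 6 + 8 + 7 + 8) / 6 = 41/6 = 6.8333

Step 2 — sample variances and covariances s[i,j] = (1/(n-1)) · Σ_k (x_{k,i} - mean_i) · (x_{k,j} - mean_j), with n-1 = 5:
  s[X_1,X_1] = ((-2)·(-2) + (2)·(2) + (3)·(3) + (-3)·(-3) + (2)·(2) + (-2)·(-2)) / 5 = 34/5 = 6.8
  s[X_1,X_2] = ((-2)·(-2.8333) + (2)·(1.1667) + (3)·(-0.8333) + (-3)·(1.1667) + (2)·(0.1667) + (-2)·(1.1667)) / 5 = 0/5 = 0
  s[X_2,X_2] = ((-2.8333)·(-2.8333) + (1.1667)·(1.1667) + (-0.8333)·(-0.8333) + (1.1667)·(1.1667) + (0.1667)·(0.1667) + (1.1667)·(1.1667)) / 5 = 12.8333/5 = 2.5667
  Sample standard deviations s_i = √(s[i,i]):
  s(X_1) = √(6.8) = 2.6077
  s(X_2) = √(2.5667) = 1.6021

Step 3 — r_{ij} = s_{ij} / (s_i · s_j):
  r[X_1,X_1] = 1 (diagonal).
  r[X_1,X_2] = 0 / (2.6077 · 1.6021) = 0 / 4.1777 = 0
  r[X_2,X_2] = 1 (diagonal).

R is symmetric with unit diagonal. Assembling:

R = [[1, 0],
 [0, 1]]


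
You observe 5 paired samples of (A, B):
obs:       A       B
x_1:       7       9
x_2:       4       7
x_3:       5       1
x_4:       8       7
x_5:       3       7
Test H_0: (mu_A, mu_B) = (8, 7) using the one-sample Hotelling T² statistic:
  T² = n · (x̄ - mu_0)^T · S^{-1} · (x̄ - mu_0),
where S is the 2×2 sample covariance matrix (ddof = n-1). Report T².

Step 1 — sample mean vector:
  mean(A) = (7 + 4 + 5 + 8 + 3) / 5 = 27/5 = 5.4
  mean(B) = (9 + 7 + 1 + 7 + 7) / 5 = 31/5 = 6.2
  x̄ = (5.4, 6.2),  deviation x̄ - mu_0 = (5.4, 6.2) - (8, 7) = (-2.6, -0.8).

Step 2 — sample covariance matrix, S[i,j] = (1/(n-1)) · Σ_k (x_{k,i} - mean_i) · (x_{k,j} - mean_j), divisor n-1 = 4:
  S[A,A] = ((1.6)·(1.6) + (-1.4)·(-1.4) + (-0.4)·(-0.4) + (2.6)·(2.6) + (-2.4)·(-2.4)) / 4 = 17.2/4 = 4.3
  S[A,B] = ((1.6)·(2.8) + (-1.4)·(0.8) + (-0.4)·(-5.2) + (2.6)·(0.8) + (-2.4)·(0.8)) / 4 = 5.6/4 = 1.4
  S[B,B] = ((2.8)·(2.8) + (0.8)·(0.8) + (-5.2)·(-5.2) + (0.8)·(0.8) + (0.8)·(0.8)) / 4 = 36.8/4 = 9.2
  S = [[4.3, 1.4],
 [1.4, 9.2]].

Step 3 — invert S. det(S) = 4.3·9.2 - (1.4)² = 37.6.
  S^{-1} = (1/det) · [[d, -b], [-b, a]] = [[0.2447, -0.0372],
 [-0.0372, 0.1144]].

Step 4 — quadratic form (x̄ - mu_0)^T · S^{-1} · (x̄ - mu_0):
  S^{-1} · (x̄ - mu_0) = (-0.6064, 0.0053),
  (x̄ - mu_0)^T · [...] = (-2.6)·(-0.6064) + (-0.8)·(0.0053) = 1.5723.

Step 5 — scale by n: T² = 5 · 1.5723 = 7.8617.

T² ≈ 7.8617


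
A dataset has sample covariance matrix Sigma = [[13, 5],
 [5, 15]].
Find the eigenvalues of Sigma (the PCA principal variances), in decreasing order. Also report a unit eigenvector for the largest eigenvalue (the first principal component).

Step 1 — characteristic polynomial of 2×2 Sigma:
  det(Sigma - λI) = λ² - trace · λ + det = 0.
  trace = 13 + 15 = 28, det = 13·15 - (5)² = 170.
Step 2 — discriminant:
  Δ = trace² - 4·det = 784 - 680 = 104.
Step 3 — eigenvalues:
  λ = (trace ± √Δ)/2 = (28 ± 10.198)/2,
  λ_1 = 19.099,  λ_2 = 8.901.

Step 4 — unit eigenvector for λ_1: solve (Sigma - λ_1 I)v = 0. First row:
  (13 - 19.099)·v_x + (5)·v_y = 0, i.e. (-6.099)·v_x + (5)·v_y = 0,
  so v ∝ (b, λ_1 - a) = (5, 6.099) = u.
  ||u|| = √((5)² + (6.099)²) = √(62.198) ≈ 7.8866,
  v_1 = u/||u|| ≈ (0.634, 0.7733) (||v_1|| = 1).

λ_1 = 19.099,  λ_2 = 8.901;  v_1 ≈ (0.634, 0.7733)


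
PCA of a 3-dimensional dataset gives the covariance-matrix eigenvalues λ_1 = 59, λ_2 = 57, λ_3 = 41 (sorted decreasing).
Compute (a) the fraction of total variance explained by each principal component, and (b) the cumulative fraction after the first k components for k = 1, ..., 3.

Step 1 — total variance = trace(Sigma) = Σ λ_i = 59 + 57 + 41 = 157.

Step 2 — fraction explained by component i = λ_i / Σ λ:
  PC1: 59/157 = 0.3758
  PC2: 57/157 = 0.3631
  PC3: 41/157 = 0.2611

Step 3 — cumulative fraction after k components = (λ_1 + ... + λ_k) / Σ λ:
  k = 1: 59/157 = 0.3758
  k = 2: (59 + 57)/157 = 116/157 = 0.7389
  k = 3: (59 + 57 + 41)/157 = 157/157 = 1

Summary (fraction, with percent):

explained: PC1 0.3758 (37.58%), PC2 0.3631 (36.31%), PC3 0.2611 (26.11%);  cumulative: 0.3758, 0.7389, 1


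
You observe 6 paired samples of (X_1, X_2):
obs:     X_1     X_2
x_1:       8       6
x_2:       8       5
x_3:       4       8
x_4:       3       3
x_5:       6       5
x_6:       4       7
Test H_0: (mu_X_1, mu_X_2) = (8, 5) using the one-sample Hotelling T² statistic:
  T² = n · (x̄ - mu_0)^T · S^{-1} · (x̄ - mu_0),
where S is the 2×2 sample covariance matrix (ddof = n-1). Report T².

Step 1 — sample mean vector:
  mean(X_1) = (8 + 8 + 4 + 3 + 6 + 4) / 6 = 33/6 = 5.5
  mean(X_2) = (6 + 5 + 8 + 3 + 5 + 7) / 6 = 34/6 = 5.6667
  x̄ = (5.5, 5.6667),  deviation x̄ - mu_0 = (5.5, 5.6667) - (8, 5) = (-2.5, 0.6667).

Step 2 — sample covariance matrix, S[i,j] = (1/(n-1)) · Σ_k (x_{k,i} - mean_i) · (x_{k,j} - mean_j), divisor n-1 = 5:
  S[X_1,X_1] = ((2.5)·(2.5) + (2.5)·(2.5) + (-1.5)·(-1.5) + (-2.5)·(-2.5) + (0.5)·(0.5) + (-1.5)·(-1.5)) / 5 = 23.5/5 = 4.7
  S[X_1,X_2] = ((2.5)·(0.3333) + (2.5)·(-0.6667) + (-1.5)·(2.3333) + (-2.5)·(-2.6667) + (0.5)·(-0.6667) + (-1.5)·(1.3333)) / 5 = 0/5 = 0
  S[X_2,X_2] = ((0.3333)·(0.3333) + (-0.6667)·(-0.6667) + (2.3333)·(2.3333) + (-2.6667)·(-2.6667) + (-0.6667)·(-0.6667) + (1.3333)·(1.3333)) / 5 = 15.3333/5 = 3.0667
  S = [[4.7, 0],
 [0, 3.0667]].

Step 3 — invert S. det(S) = 4.7·3.0667 - (0)² = 14.4133.
  S^{-1} = (1/det) · [[d, -b], [-b, a]] = [[0.2128, 0],
 [0, 0.3261]].

Step 4 — quadratic form (x̄ - mu_0)^T · S^{-1} · (x̄ - mu_0):
  S^{-1} · (x̄ - mu_0) = (-0.5319, 0.2174),
  (x̄ - mu_0)^T · [...] = (-2.5)·(-0.5319) + (0.6667)·(0.2174) = 1.4747.

Step 5 — scale by n: T² = 6 · 1.4747 = 8.8483.

T² ≈ 8.8483


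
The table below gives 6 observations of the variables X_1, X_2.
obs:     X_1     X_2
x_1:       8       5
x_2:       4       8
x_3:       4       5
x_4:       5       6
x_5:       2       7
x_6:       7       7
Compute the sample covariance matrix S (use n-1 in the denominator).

Step 1 — column means:
  mean(X_1) = (8 + 4 + 4 + 5 + 2 + 7) / 6 = 30/6 = 5
  mean(X_2) = (5 + 8 + 5 + 6 + 7 + 7) / 6 = 38/6 = 6.3333

Step 2 — sample covariance S[i,j] = (1/(n-1)) · Σ_k (x_{k,i} - mean_i) · (x_{k,j} - mean_j), with n-1 = 5.
  S[X_1,X_1] = ((3)·(3) + (-1)·(-1) + (-1)·(-1) + (0)·(0) + (-3)·(-3) + (2)·(2)) / 5 = 24/5 = 4.8
  S[X_1,X_2] = ((3)·(-1.3333) + (-1)·(1.6667) + (-1)·(-1.3333) + (0)·(-0.3333) + (-3)·(0.6667) + (2)·(0.6667)) / 5 = -5/5 = -1
  S[X_2,X_2] = ((-1.3333)·(-1.3333) + (1.6667)·(1.6667) + (-1.3333)·(-1.3333) + (-0.3333)·(-0.3333) + (0.6667)·(0.6667) + (0.6667)·(0.6667)) / 5 = 7.3333/5 = 1.4667

S is symmetric (S[j,i] = S[i,j]). Assembling:

S = [[4.8, -1],
 [-1, 1.4667]]


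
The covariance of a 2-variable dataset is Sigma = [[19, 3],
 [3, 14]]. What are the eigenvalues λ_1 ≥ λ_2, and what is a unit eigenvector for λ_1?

Step 1 — characteristic polynomial of 2×2 Sigma:
  det(Sigma - λI) = λ² - trace · λ + det = 0.
  trace = 19 + 14 = 33, det = 19·14 - (3)² = 257.
Step 2 — discriminant:
  Δ = trace² - 4·det = 1089 - 1028 = 61.
Step 3 — eigenvalues:
  λ = (trace ± √Δ)/2 = (33 ± 7.8102)/2,
  λ_1 = 20.4051,  λ_2 = 12.5949.

Step 4 — unit eigenvector for λ_1: solve (Sigma - λ_1 I)v = 0. First row:
  (19 - 20.4051)·v_x + (3)·v_y = 0, i.e. (-1.4051)·v_x + (3)·v_y = 0,
  so v ∝ (b, λ_1 - a) = (3, 1.4051) = u.
  ||u|| = √((3)² + (1.4051)²) = √(10.9744) ≈ 3.3128,
  v_1 = u/||u|| ≈ (0.9056, 0.4242) (||v_1|| = 1).

λ_1 = 20.4051,  λ_2 = 12.5949;  v_1 ≈ (0.9056, 0.4242)


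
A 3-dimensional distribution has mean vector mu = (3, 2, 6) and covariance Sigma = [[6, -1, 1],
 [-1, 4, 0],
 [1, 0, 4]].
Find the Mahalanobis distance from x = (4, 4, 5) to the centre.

Step 1 — centre the observation: (x - mu) = (1, 2, -1).

Step 2 — invert Sigma (cofactor / det for 3×3, or solve directly):
  Sigma^{-1} = [[0.1818, 0.0455, -0.0455],
 [0.0455, 0.2614, -0.0114],
 [-0.0455, -0.0114, 0.2614]].

Step 3 — form the quadratic (x - mu)^T · Sigma^{-1} · (x - mu):
  Sigma^{-1} · (x - mu) = (0.3182, 0.5795, -0.3295).
  (x - mu)^T · [Sigma^{-1} · (x - mu)] = (1)·(0.3182) + (2)·(0.5795) + (-1)·(-0.3295) = 1.8068.

Step 4 — take square root: d = √(1.8068) ≈ 1.3442.

d(x, mu) = √(1.8068) ≈ 1.3442


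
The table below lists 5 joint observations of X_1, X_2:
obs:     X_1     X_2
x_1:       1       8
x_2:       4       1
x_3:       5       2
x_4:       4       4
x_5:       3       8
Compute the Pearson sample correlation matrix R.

Step 1 — column means:
  mean(X_1) = (1 + 4 + 5 + 4 + 3) / 5 = 17/5 = 3.4
  mean(X_2) = (8 + 1 + 2 + 4 + 8) / 5 = 23/5 = 4.6

Step 2 — sample variances and covariances s[i,j] = (1/(n-1)) · Σ_k (x_{k,i} - mean_i) · (x_{k,j} - mean_j), with n-1 = 4:
  s[X_1,X_1] = ((-2.4)·(-2.4) + (0.6)·(0.6) + (1.6)·(1.6) + (0.6)·(0.6) + (-0.4)·(-0.4)) / 4 = 9.2/4 = 2.3
  s[X_1,X_2] = ((-2.4)·(3.4) + (0.6)·(-3.6) + (1.6)·(-2.6) + (0.6)·(-0.6) + (-0.4)·(3.4)) / 4 = -16.2/4 = -4.05
  s[X_2,X_2] = ((3.4)·(3.4) + (-3.6)·(-3.6) + (-2.6)·(-2.6) + (-0.6)·(-0.6) + (3.4)·(3.4)) / 4 = 43.2/4 = 10.8
  Sample standard deviations s_i = √(s[i,i]):
  s(X_1) = √(2.3) = 1.5166
  s(X_2) = √(10.8) = 3.2863

Step 3 — r_{ij} = s_{ij} / (s_i · s_j):
  r[X_1,X_1] = 1 (diagonal).
  r[X_1,X_2] = -4.05 / (1.5166 · 3.2863) = -4.05 / 4.984 = -0.8126
  r[X_2,X_2] = 1 (diagonal).

R is symmetric with unit diagonal. Assembling:

R = [[1, -0.8126],
 [-0.8126, 1]]


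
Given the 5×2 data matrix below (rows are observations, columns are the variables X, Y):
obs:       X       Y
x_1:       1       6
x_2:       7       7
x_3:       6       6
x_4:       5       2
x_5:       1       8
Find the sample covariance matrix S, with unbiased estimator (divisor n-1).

Step 1 — column means:
  mean(X) = (1 + 7 + 6 + 5 + 1) / 5 = 20/5 = 4
  mean(Y) = (6 + 7 + 6 + 2 + 8) / 5 = 29/5 = 5.8

Step 2 — sample covariance S[i,j] = (1/(n-1)) · Σ_k (x_{k,i} - mean_i) · (x_{k,j} - mean_j), with n-1 = 4.
  S[X,X] = ((-3)·(-3) + (3)·(3) + (2)·(2) + (1)·(1) + (-3)·(-3)) / 4 = 32/4 = 8
  S[X,Y] = ((-3)·(0.2) + (3)·(1.2) + (2)·(0.2) + (1)·(-3.8) + (-3)·(2.2)) / 4 = -7/4 = -1.75
  S[Y,Y] = ((0.2)·(0.2) + (1.2)·(1.2) + (0.2)·(0.2) + (-3.8)·(-3.8) + (2.2)·(2.2)) / 4 = 20.8/4 = 5.2

S is symmetric (S[j,i] = S[i,j]). Assembling:

S = [[8, -1.75],
 [-1.75, 5.2]]


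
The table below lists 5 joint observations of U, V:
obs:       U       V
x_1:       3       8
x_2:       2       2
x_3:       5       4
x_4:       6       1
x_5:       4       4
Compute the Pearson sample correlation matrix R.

Step 1 — column means:
  mean(U) = (3 + 2 + 5 + 6 + 4) / 5 = 20/5 = 4
  mean(V) = (8 + 2 + 4 + 1 + 4) / 5 = 19/5 = 3.8

Step 2 — sample variances and covariances s[i,j] = (1/(n-1)) · Σ_k (x_{k,i} - mean_i) · (x_{k,j} - mean_j), with n-1 = 4:
  s[U,U] = ((-1)·(-1) + (-2)·(-2) + (1)·(1) + (2)·(2) + (0)·(0)) / 4 = 10/4 = 2.5
  s[U,V] = ((-1)·(4.2) + (-2)·(-1.8) + (1)·(0.2) + (2)·(-2.8) + (0)·(0.2)) / 4 = -6/4 = -1.5
  s[V,V] = ((4.2)·(4.2) + (-1.8)·(-1.8) + (0.2)·(0.2) + (-2.8)·(-2.8) + (0.2)·(0.2)) / 4 = 28.8/4 = 7.2
  Sample standard deviations s_i = √(s[i,i]):
  s(U) = √(2.5) = 1.5811
  s(V) = √(7.2) = 2.6833

Step 3 — r_{ij} = s_{ij} / (s_i · s_j):
  r[U,U] = 1 (diagonal).
  r[U,V] = -1.5 / (1.5811 · 2.6833) = -1.5 / 4.2426 = -0.3536
  r[V,V] = 1 (diagonal).

R is symmetric with unit diagonal. Assembling:

R = [[1, -0.3536],
 [-0.3536, 1]]


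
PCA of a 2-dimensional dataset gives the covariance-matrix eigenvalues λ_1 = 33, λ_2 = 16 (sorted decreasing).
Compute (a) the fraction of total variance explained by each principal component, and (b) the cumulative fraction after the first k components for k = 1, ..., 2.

Step 1 — total variance = trace(Sigma) = Σ λ_i = 33 + 16 = 49.

Step 2 — fraction explained by component i = λ_i / Σ λ:
  PC1: 33/49 = 0.6735
  PC2: 16/49 = 0.3265

Step 3 — cumulative fraction after k components = (λ_1 + ... + λ_k) / Σ λ:
  k = 1: 33/49 = 0.6735
  k = 2: (33 + 16)/49 = 49/49 = 1

Summary (fraction, with percent):

explained: PC1 0.6735 (67.35%), PC2 0.3265 (32.65%);  cumulative: 0.6735, 1


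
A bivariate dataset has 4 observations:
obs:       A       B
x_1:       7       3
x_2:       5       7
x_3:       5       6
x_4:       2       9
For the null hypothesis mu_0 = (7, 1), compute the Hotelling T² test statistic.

Step 1 — sample mean vector:
  mean(A) = (7 + 5 + 5 + 2) / 4 = 19/4 = 4.75
  mean(B) = (3 + 7 + 6 + 9) / 4 = 25/4 = 6.25
  x̄ = (4.75, 6.25),  deviation x̄ - mu_0 = (4.75, 6.25) - (7, 1) = (-2.25, 5.25).

Step 2 — sample covariance matrix, S[i,j] = (1/(n-1)) · Σ_k (x_{k,i} - mean_i) · (x_{k,j} - mean_j), divisor n-1 = 3:
  S[A,A] = ((2.25)·(2.25) + (0.25)·(0.25) + (0.25)·(0.25) + (-2.75)·(-2.75)) / 3 = 12.75/3 = 4.25
  S[A,B] = ((2.25)·(-3.25) + (0.25)·(0.75) + (0.25)·(-0.25) + (-2.75)·(2.75)) / 3 = -14.75/3 = -4.9167
  S[B,B] = ((-3.25)·(-3.25) + (0.75)·(0.75) + (-0.25)·(-0.25) + (2.75)·(2.75)) / 3 = 18.75/3 = 6.25
  S = [[4.25, -4.9167],
 [-4.9167, 6.25]].

Step 3 — invert S. det(S) = 4.25·6.25 - (-4.9167)² = 2.3889.
  S^{-1} = (1/det) · [[d, -b], [-b, a]] = [[2.6163, 2.0581],
 [2.0581, 1.7791]].

Step 4 — quadratic form (x̄ - mu_0)^T · S^{-1} · (x̄ - mu_0):
  S^{-1} · (x̄ - mu_0) = (4.9186, 4.7093),
  (x̄ - mu_0)^T · [...] = (-2.25)·(4.9186) + (5.25)·(4.7093) = 13.657.

Step 5 — scale by n: T² = 4 · 13.657 = 54.6279.

T² ≈ 54.6279


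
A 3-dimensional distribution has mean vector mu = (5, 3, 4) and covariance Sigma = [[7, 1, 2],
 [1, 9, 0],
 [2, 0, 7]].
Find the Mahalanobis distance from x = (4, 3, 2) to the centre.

Step 1 — centre the observation: (x - mu) = (-1, 0, -2).

Step 2 — invert Sigma (cofactor / det for 3×3, or solve directly):
  Sigma^{-1} = [[0.1583, -0.0176, -0.0452],
 [-0.0176, 0.1131, 0.005],
 [-0.0452, 0.005, 0.1558]].

Step 3 — form the quadratic (x - mu)^T · Sigma^{-1} · (x - mu):
  Sigma^{-1} · (x - mu) = (-0.0678, 0.0075, -0.2663).
  (x - mu)^T · [Sigma^{-1} · (x - mu)] = (-1)·(-0.0678) + (0)·(0.0075) + (-2)·(-0.2663) = 0.6005.

Step 4 — take square root: d = √(0.6005) ≈ 0.7749.

d(x, mu) = √(0.6005) ≈ 0.7749


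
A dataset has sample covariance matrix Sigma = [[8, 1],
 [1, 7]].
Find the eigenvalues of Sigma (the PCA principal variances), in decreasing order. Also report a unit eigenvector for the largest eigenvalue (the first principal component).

Step 1 — characteristic polynomial of 2×2 Sigma:
  det(Sigma - λI) = λ² - trace · λ + det = 0.
  trace = 8 + 7 = 15, det = 8·7 - (1)² = 55.
Step 2 — discriminant:
  Δ = trace² - 4·det = 225 - 220 = 5.
Step 3 — eigenvalues:
  λ = (trace ± √Δ)/2 = (15 ± 2.2361)/2,
  λ_1 = 8.618,  λ_2 = 6.382.

Step 4 — unit eigenvector for λ_1: solve (Sigma - λ_1 I)v = 0. First row:
  (8 - 8.618)·v_x + (1)·v_y = 0, i.e. (-0.618)·v_x + (1)·v_y = 0,
  so v ∝ (b, λ_1 - a) = (1, 0.618) = u.
  ||u|| = √((1)² + (0.618)²) = √(1.382) ≈ 1.1756,
  v_1 = u/||u|| ≈ (0.8507, 0.5257) (||v_1|| = 1).

λ_1 = 8.618,  λ_2 = 6.382;  v_1 ≈ (0.8507, 0.5257)


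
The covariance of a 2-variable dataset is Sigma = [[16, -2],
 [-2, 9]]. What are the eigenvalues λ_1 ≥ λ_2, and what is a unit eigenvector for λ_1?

Step 1 — characteristic polynomial of 2×2 Sigma:
  det(Sigma - λI) = λ² - trace · λ + det = 0.
  trace = 16 + 9 = 25, det = 16·9 - (-2)² = 140.
Step 2 — discriminant:
  Δ = trace² - 4·det = 625 - 560 = 65.
Step 3 — eigenvalues:
  λ = (trace ± √Δ)/2 = (25 ± 8.0623)/2,
  λ_1 = 16.5311,  λ_2 = 8.4689.

Step 4 — unit eigenvector for λ_1: solve (Sigma - λ_1 I)v = 0. First row:
  (16 - 16.5311)·v_x + (-2)·v_y = 0, i.e. (-0.5311)·v_x + (-2)·v_y = 0,
  so v ∝ (b, λ_1 - a) = (-2, 0.5311); multiply by -1 so the first entry is positive: u = (2, -0.5311).
  ||u|| = √((2)² + (-0.5311)²) = √(4.2821) ≈ 2.0693,
  v_1 = u/||u|| ≈ (0.9665, -0.2567) (||v_1|| = 1).

λ_1 = 16.5311,  λ_2 = 8.4689;  v_1 ≈ (0.9665, -0.2567)


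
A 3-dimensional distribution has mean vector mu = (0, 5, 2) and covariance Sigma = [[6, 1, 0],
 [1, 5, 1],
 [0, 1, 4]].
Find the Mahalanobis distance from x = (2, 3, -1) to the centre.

Step 1 — centre the observation: (x - mu) = (2, -2, -3).

Step 2 — invert Sigma (cofactor / det for 3×3, or solve directly):
  Sigma^{-1} = [[0.1727, -0.0364, 0.0091],
 [-0.0364, 0.2182, -0.0545],
 [0.0091, -0.0545, 0.2636]].

Step 3 — form the quadratic (x - mu)^T · Sigma^{-1} · (x - mu):
  Sigma^{-1} · (x - mu) = (0.3909, -0.3455, -0.6636).
  (x - mu)^T · [Sigma^{-1} · (x - mu)] = (2)·(0.3909) + (-2)·(-0.3455) + (-3)·(-0.6636) = 3.4636.

Step 4 — take square root: d = √(3.4636) ≈ 1.8611.

d(x, mu) = √(3.4636) ≈ 1.8611


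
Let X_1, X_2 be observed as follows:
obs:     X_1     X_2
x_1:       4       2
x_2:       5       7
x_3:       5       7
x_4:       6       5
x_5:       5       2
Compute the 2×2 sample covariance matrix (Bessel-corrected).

Step 1 — column means:
  mean(X_1) = (4 + 5 + 5 + 6 + 5) / 5 = 25/5 = 5
  mean(X_2) = (2 + 7 + 7 + 5 + 2) / 5 = 23/5 = 4.6

Step 2 — sample covariance S[i,j] = (1/(n-1)) · Σ_k (x_{k,i} - mean_i) · (x_{k,j} - mean_j), with n-1 = 4.
  S[X_1,X_1] = ((-1)·(-1) + (0)·(0) + (0)·(0) + (1)·(1) + (0)·(0)) / 4 = 2/4 = 0.5
  S[X_1,X_2] = ((-1)·(-2.6) + (0)·(2.4) + (0)·(2.4) + (1)·(0.4) + (0)·(-2.6)) / 4 = 3/4 = 0.75
  S[X_2,X_2] = ((-2.6)·(-2.6) + (2.4)·(2.4) + (2.4)·(2.4) + (0.4)·(0.4) + (-2.6)·(-2.6)) / 4 = 25.2/4 = 6.3

S is symmetric (S[j,i] = S[i,j]). Assembling:

S = [[0.5, 0.75],
 [0.75, 6.3]]


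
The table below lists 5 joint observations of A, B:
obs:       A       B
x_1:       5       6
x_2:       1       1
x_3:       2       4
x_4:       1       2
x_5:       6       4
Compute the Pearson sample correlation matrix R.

Step 1 — column means:
  mean(A) = (5 + 1 + 2 + 1 + 6) / 5 = 15/5 = 3
  mean(B) = (6 + 1 + 4 + 2 + 4) / 5 = 17/5 = 3.4

Step 2 — sample variances and covariances s[i,j] = (1/(n-1)) · Σ_k (x_{k,i} - mean_i) · (x_{k,j} - mean_j), with n-1 = 4:
  s[A,A] = ((2)·(2) + (-2)·(-2) + (-1)·(-1) + (-2)·(-2) + (3)·(3)) / 4 = 22/4 = 5.5
  s[A,B] = ((2)·(2.6) + (-2)·(-2.4) + (-1)·(0.6) + (-2)·(-1.4) + (3)·(0.6)) / 4 = 14/4 = 3.5
  s[B,B] = ((2.6)·(2.6) + (-2.4)·(-2.4) + (0.6)·(0.6) + (-1.4)·(-1.4) + (0.6)·(0.6)) / 4 = 15.2/4 = 3.8
  Sample standard deviations s_i = √(s[i,i]):
  s(A) = √(5.5) = 2.3452
  s(B) = √(3.8) = 1.9494

Step 3 — r_{ij} = s_{ij} / (s_i · s_j):
  r[A,A] = 1 (diagonal).
  r[A,B] = 3.5 / (2.3452 · 1.9494) = 3.5 / 4.5717 = 0.7656
  r[B,B] = 1 (diagonal).

R is symmetric with unit diagonal. Assembling:

R = [[1, 0.7656],
 [0.7656, 1]]


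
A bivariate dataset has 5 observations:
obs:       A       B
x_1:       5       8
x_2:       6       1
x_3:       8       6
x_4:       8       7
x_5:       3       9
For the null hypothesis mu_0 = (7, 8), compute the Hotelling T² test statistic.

Step 1 — sample mean vector:
  mean(A) = (5 + 6 + 8 + 8 + 3) / 5 = 30/5 = 6
  mean(B) = (8 + 1 + 6 + 7 + 9) / 5 = 31/5 = 6.2
  x̄ = (6, 6.2),  deviation x̄ - mu_0 = (6, 6.2) - (7, 8) = (-1, -1.8).

Step 2 — sample covariance matrix, S[i,j] = (1/(n-1)) · Σ_k (x_{k,i} - mean_i) · (x_{k,j} - mean_j), divisor n-1 = 4:
  S[A,A] = ((-1)·(-1) + (0)·(0) + (2)·(2) + (2)·(2) + (-3)·(-3)) / 4 = 18/4 = 4.5
  S[A,B] = ((-1)·(1.8) + (0)·(-5.2) + (2)·(-0.2) + (2)·(0.8) + (-3)·(2.8)) / 4 = -9/4 = -2.25
  S[B,B] = ((1.8)·(1.8) + (-5.2)·(-5.2) + (-0.2)·(-0.2) + (0.8)·(0.8) + (2.8)·(2.8)) / 4 = 38.8/4 = 9.7
  S = [[4.5, -2.25],
 [-2.25, 9.7]].

Step 3 — invert S. det(S) = 4.5·9.7 - (-2.25)² = 38.5875.
  S^{-1} = (1/det) · [[d, -b], [-b, a]] = [[0.2514, 0.0583],
 [0.0583, 0.1166]].

Step 4 — quadratic form (x̄ - mu_0)^T · S^{-1} · (x̄ - mu_0):
  S^{-1} · (x̄ - mu_0) = (-0.3563, -0.2682),
  (x̄ - mu_0)^T · [...] = (-1)·(-0.3563) + (-1.8)·(-0.2682) = 0.8391.

Step 5 — scale by n: T² = 5 · 0.8391 = 4.1957.

T² ≈ 4.1957


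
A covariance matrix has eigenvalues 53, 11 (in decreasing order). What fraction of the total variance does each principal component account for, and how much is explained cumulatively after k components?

Step 1 — total variance = trace(Sigma) = Σ λ_i = 53 + 11 = 64.

Step 2 — fraction explained by component i = λ_i / Σ λ:
  PC1: 53/64 = 0.8281
  PC2: 11/64 = 0.1719

Step 3 — cumulative fraction after k components = (λ_1 + ... + λ_k) / Σ λ:
  k = 1: 53/64 = 0.8281
  k = 2: (53 + 11)/64 = 64/64 = 1

Summary (fraction, with percent):

explained: PC1 0.8281 (82.81%), PC2 0.1719 (17.19%);  cumulative: 0.8281, 1


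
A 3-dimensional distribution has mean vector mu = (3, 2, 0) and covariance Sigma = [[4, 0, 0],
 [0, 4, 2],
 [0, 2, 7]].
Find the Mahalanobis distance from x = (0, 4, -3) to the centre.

Step 1 — centre the observation: (x - mu) = (-3, 2, -3).

Step 2 — invert Sigma (cofactor / det for 3×3, or solve directly):
  Sigma^{-1} = [[0.25, 0, 0],
 [0, 0.2917, -0.0833],
 [0, -0.0833, 0.1667]].

Step 3 — form the quadratic (x - mu)^T · Sigma^{-1} · (x - mu):
  Sigma^{-1} · (x - mu) = (-0.75, 0.8333, -0.6667).
  (x - mu)^T · [Sigma^{-1} · (x - mu)] = (-3)·(-0.75) + (2)·(0.8333) + (-3)·(-0.6667) = 5.9167.

Step 4 — take square root: d = √(5.9167) ≈ 2.4324.

d(x, mu) = √(5.9167) ≈ 2.4324


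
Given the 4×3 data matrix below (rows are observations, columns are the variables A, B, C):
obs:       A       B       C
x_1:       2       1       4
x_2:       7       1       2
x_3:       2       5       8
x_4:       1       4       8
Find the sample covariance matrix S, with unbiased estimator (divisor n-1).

Step 1 — column means:
  mean(A) = (2 + 7 + 2 + 1) / 4 = 12/4 = 3
  mean(B) = (1 + 1 + 5 + 4) / 4 = 11/4 = 2.75
  mean(C) = (4 + 2 + 8 + 8) / 4 = 22/4 = 5.5

Step 2 — sample covariance S[i,j] = (1/(n-1)) · Σ_k (x_{k,i} - mean_i) · (x_{k,j} - mean_j), with n-1 = 3.
  S[A,A] = ((-1)·(-1) + (4)·(4) + (-1)·(-1) + (-2)·(-2)) / 3 = 22/3 = 7.3333
  S[A,B] = ((-1)·(-1.75) + (4)·(-1.75) + (-1)·(2.25) + (-2)·(1.25)) / 3 = -10/3 = -3.3333
  S[A,C] = ((-1)·(-1.5) + (4)·(-3.5) + (-1)·(2.5) + (-2)·(2.5)) / 3 = -20/3 = -6.6667
  S[B,B] = ((-1.75)·(-1.75) + (-1.75)·(-1.75) + (2.25)·(2.25) + (1.25)·(1.25)) / 3 = 12.75/3 = 4.25
  S[B,C] = ((-1.75)·(-1.5) + (-1.75)·(-3.5) + (2.25)·(2.5) + (1.25)·(2.5)) / 3 = 17.5/3 = 5.8333
  S[C,C] = ((-1.5)·(-1.5) + (-3.5)·(-3.5) + (2.5)·(2.5) + (2.5)·(2.5)) / 3 = 27/3 = 9

S is symmetric (S[j,i] = S[i,j]). Assembling:

S = [[7.3333, -3.3333, -6.6667],
 [-3.3333, 4.25, 5.8333],
 [-6.6667, 5.8333, 9]]


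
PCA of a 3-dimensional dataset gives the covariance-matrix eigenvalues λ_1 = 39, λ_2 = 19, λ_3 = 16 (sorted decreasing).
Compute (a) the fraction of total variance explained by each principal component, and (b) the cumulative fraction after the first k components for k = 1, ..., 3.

Step 1 — total variance = trace(Sigma) = Σ λ_i = 39 + 19 + 16 = 74.

Step 2 — fraction explained by component i = λ_i / Σ λ:
  PC1: 39/74 = 0.527
  PC2: 19/74 = 0.2568
  PC3: 16/74 = 0.2162

Step 3 — cumulative fraction after k components = (λ_1 + ... + λ_k) / Σ λ:
  k = 1: 39/74 = 0.527
  k = 2: (39 + 19)/74 = 58/74 = 0.7838
  k = 3: (39 + 19 + 16)/74 = 74/74 = 1

Summary (fraction, with percent):

explained: PC1 0.527 (52.7%), PC2 0.2568 (25.68%), PC3 0.2162 (21.62%);  cumulative: 0.527, 0.7838, 1


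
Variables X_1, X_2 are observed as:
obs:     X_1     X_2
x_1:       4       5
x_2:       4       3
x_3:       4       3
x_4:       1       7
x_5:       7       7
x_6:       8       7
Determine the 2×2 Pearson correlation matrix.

Step 1 — column means:
  mean(X_1) = (4 + 4 + 4 + 1 + 7 + 8) / 6 = 28/6 = 4.6667
  mean(X_2) = (5 + 3 + 3 + 7 + 7 + 7) / 6 = 32/6 = 5.3333

Step 2 — sample variances and covariances s[i,j] = (1/(n-1)) · Σ_k (x_{k,i} - mean_i) · (x_{k,j} - mean_j), with n-1 = 5:
  s[X_1,X_1] = ((-0.6667)·(-0.6667) + (-0.6667)·(-0.6667) + (-0.6667)·(-0.6667) + (-3.6667)·(-3.6667) + (2.3333)·(2.3333) + (3.3333)·(3.3333)) / 5 = 31.3333/5 = 6.2667
  s[X_1,X_2] = ((-0.6667)·(-0.3333) + (-0.6667)·(-2.3333) + (-0.6667)·(-2.3333) + (-3.6667)·(1.6667) + (2.3333)·(1.6667) + (3.3333)·(1.6667)) / 5 = 6.6667/5 = 1.3333
  s[X_2,X_2] = ((-0.3333)·(-0.3333) + (-2.3333)·(-2.3333) + (-2.3333)·(-2.3333) + (1.6667)·(1.6667) + (1.6667)·(1.6667) + (1.6667)·(1.6667)) / 5 = 19.3333/5 = 3.8667
  Sample standard deviations s_i = √(s[i,i]):
  s(X_1) = √(6.2667) = 2.5033
  s(X_2) = √(3.8667) = 1.9664

Step 3 — r_{ij} = s_{ij} / (s_i · s_j):
  r[X_1,X_1] = 1 (diagonal).
  r[X_1,X_2] = 1.3333 / (2.5033 · 1.9664) = 1.3333 / 4.9225 = 0.2709
  r[X_2,X_2] = 1 (diagonal).

R is symmetric with unit diagonal. Assembling:

R = [[1, 0.2709],
 [0.2709, 1]]


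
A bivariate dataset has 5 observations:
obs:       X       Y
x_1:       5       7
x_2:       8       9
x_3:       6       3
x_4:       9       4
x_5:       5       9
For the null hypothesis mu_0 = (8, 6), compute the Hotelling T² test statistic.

Step 1 — sample mean vector:
  mean(X) = (5 + 8 + 6 + 9 + 5) / 5 = 33/5 = 6.6
  mean(Y) = (7 + 9 + 3 + 4 + 9) / 5 = 32/5 = 6.4
  x̄ = (6.6, 6.4),  deviation x̄ - mu_0 = (6.6, 6.4) - (8, 6) = (-1.4, 0.4).

Step 2 — sample covariance matrix, S[i,j] = (1/(n-1)) · Σ_k (x_{k,i} - mean_i) · (x_{k,j} - mean_j), divisor n-1 = 4:
  S[X,X] = ((-1.6)·(-1.6) + (1.4)·(1.4) + (-0.6)·(-0.6) + (2.4)·(2.4) + (-1.6)·(-1.6)) / 4 = 13.2/4 = 3.3
  S[X,Y] = ((-1.6)·(0.6) + (1.4)·(2.6) + (-0.6)·(-3.4) + (2.4)·(-2.4) + (-1.6)·(2.6)) / 4 = -5.2/4 = -1.3
  S[Y,Y] = ((0.6)·(0.6) + (2.6)·(2.6) + (-3.4)·(-3.4) + (-2.4)·(-2.4) + (2.6)·(2.6)) / 4 = 31.2/4 = 7.8
  S = [[3.3, -1.3],
 [-1.3, 7.8]].

Step 3 — invert S. det(S) = 3.3·7.8 - (-1.3)² = 24.05.
  S^{-1} = (1/det) · [[d, -b], [-b, a]] = [[0.3243, 0.0541],
 [0.0541, 0.1372]].

Step 4 — quadratic form (x̄ - mu_0)^T · S^{-1} · (x̄ - mu_0):
  S^{-1} · (x̄ - mu_0) = (-0.4324, -0.0208),
  (x̄ - mu_0)^T · [...] = (-1.4)·(-0.4324) + (0.4)·(-0.0208) = 0.5971.

Step 5 — scale by n: T² = 5 · 0.5971 = 2.9854.

T² ≈ 2.9854


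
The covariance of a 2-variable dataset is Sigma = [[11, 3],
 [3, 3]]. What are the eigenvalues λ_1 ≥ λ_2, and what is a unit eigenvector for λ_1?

Step 1 — characteristic polynomial of 2×2 Sigma:
  det(Sigma - λI) = λ² - trace · λ + det = 0.
  trace = 11 + 3 = 14, det = 11·3 - (3)² = 24.
Step 2 — discriminant:
  Δ = trace² - 4·det = 196 - 96 = 100.
Step 3 — eigenvalues:
  λ = (trace ± √Δ)/2 = (14 ± 10)/2,
  λ_1 = 12,  λ_2 = 2.

Step 4 — unit eigenvector for λ_1: solve (Sigma - λ_1 I)v = 0. First row:
  (11 - 12)·v_x + (3)·v_y = 0, i.e. (-1)·v_x + (3)·v_y = 0,
  so v ∝ (b, λ_1 - a) = (3, 1) = u.
  ||u|| = √((3)² + (1)²) = √(10) ≈ 3.1623,
  v_1 = u/||u|| ≈ (0.9487, 0.3162) (||v_1|| = 1).

λ_1 = 12,  λ_2 = 2;  v_1 ≈ (0.9487, 0.3162)


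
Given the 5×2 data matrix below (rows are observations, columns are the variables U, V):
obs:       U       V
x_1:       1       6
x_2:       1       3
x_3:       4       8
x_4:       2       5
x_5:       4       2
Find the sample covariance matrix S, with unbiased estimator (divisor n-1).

Step 1 — column means:
  mean(U) = (1 + 1 + 4 + 2 + 4) / 5 = 12/5 = 2.4
  mean(V) = (6 + 3 + 8 + 5 + 2) / 5 = 24/5 = 4.8

Step 2 — sample covariance S[i,j] = (1/(n-1)) · Σ_k (x_{k,i} - mean_i) · (x_{k,j} - mean_j), with n-1 = 4.
  S[U,U] = ((-1.4)·(-1.4) + (-1.4)·(-1.4) + (1.6)·(1.6) + (-0.4)·(-0.4) + (1.6)·(1.6)) / 4 = 9.2/4 = 2.3
  S[U,V] = ((-1.4)·(1.2) + (-1.4)·(-1.8) + (1.6)·(3.2) + (-0.4)·(0.2) + (1.6)·(-2.8)) / 4 = 1.4/4 = 0.35
  S[V,V] = ((1.2)·(1.2) + (-1.8)·(-1.8) + (3.2)·(3.2) + (0.2)·(0.2) + (-2.8)·(-2.8)) / 4 = 22.8/4 = 5.7

S is symmetric (S[j,i] = S[i,j]). Assembling:

S = [[2.3, 0.35],
 [0.35, 5.7]]


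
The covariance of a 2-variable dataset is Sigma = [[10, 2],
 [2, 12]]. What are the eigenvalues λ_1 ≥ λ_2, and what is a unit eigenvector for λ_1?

Step 1 — characteristic polynomial of 2×2 Sigma:
  det(Sigma - λI) = λ² - trace · λ + det = 0.
  trace = 10 + 12 = 22, det = 10·12 - (2)² = 116.
Step 2 — discriminant:
  Δ = trace² - 4·det = 484 - 464 = 20.
Step 3 — eigenvalues:
  λ = (trace ± √Δ)/2 = (22 ± 4.4721)/2,
  λ_1 = 13.2361,  λ_2 = 8.7639.

Step 4 — unit eigenvector for λ_1: solve (Sigma - λ_1 I)v = 0. First row:
  (10 - 13.2361)·v_x + (2)·v_y = 0, i.e. (-3.2361)·v_x + (2)·v_y = 0,
  so v ∝ (b, λ_1 - a) = (2, 3.2361) = u.
  ||u|| = √((2)² + (3.2361)²) = √(14.4721) ≈ 3.8042,
  v_1 = u/||u|| ≈ (0.5257, 0.8507) (||v_1|| = 1).

λ_1 = 13.2361,  λ_2 = 8.7639;  v_1 ≈ (0.5257, 0.8507)


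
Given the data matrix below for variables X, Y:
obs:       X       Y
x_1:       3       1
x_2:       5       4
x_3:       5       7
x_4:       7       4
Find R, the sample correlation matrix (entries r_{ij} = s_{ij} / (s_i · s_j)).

Step 1 — column means:
  mean(X) = (3 + 5 + 5 + 7) / 4 = 20/4 = 5
  mean(Y) = (1 + 4 + 7 + 4) / 4 = 16/4 = 4

Step 2 — sample variances and covariances s[i,j] = (1/(n-1)) · Σ_k (x_{k,i} - mean_i) · (x_{k,j} - mean_j), with n-1 = 3:
  s[X,X] = ((-2)·(-2) + (0)·(0) + (0)·(0) + (2)·(2)) / 3 = 8/3 = 2.6667
  s[X,Y] = ((-2)·(-3) + (0)·(0) + (0)·(3) + (2)·(0)) / 3 = 6/3 = 2
  s[Y,Y] = ((-3)·(-3) + (0)·(0) + (3)·(3) + (0)·(0)) / 3 = 18/3 = 6
  Sample standard deviations s_i = √(s[i,i]):
  s(X) = √(2.6667) = 1.633
  s(Y) = √(6) = 2.4495

Step 3 — r_{ij} = s_{ij} / (s_i · s_j):
  r[X,X] = 1 (diagonal).
  r[X,Y] = 2 / (1.633 · 2.4495) = 2 / 4 = 0.5
  r[Y,Y] = 1 (diagonal).

R is symmetric with unit diagonal. Assembling:

R = [[1, 0.5],
 [0.5, 1]]


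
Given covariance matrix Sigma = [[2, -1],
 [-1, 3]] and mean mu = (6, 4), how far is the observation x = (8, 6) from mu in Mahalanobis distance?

Step 1 — centre the observation: (x - mu) = (2, 2).

Step 2 — invert Sigma. det(Sigma) = 2·3 - (-1)² = 5.
  Sigma^{-1} = (1/det) · [[d, -b], [-b, a]] = [[0.6, 0.2],
 [0.2, 0.4]].

Step 3 — form the quadratic (x - mu)^T · Sigma^{-1} · (x - mu):
  Sigma^{-1} · (x - mu) = (1.6, 1.2).
  (x - mu)^T · [Sigma^{-1} · (x - mu)] = (2)·(1.6) + (2)·(1.2) = 5.6.

Step 4 — take square root: d = √(5.6) ≈ 2.3664.

d(x, mu) = √(5.6) ≈ 2.3664


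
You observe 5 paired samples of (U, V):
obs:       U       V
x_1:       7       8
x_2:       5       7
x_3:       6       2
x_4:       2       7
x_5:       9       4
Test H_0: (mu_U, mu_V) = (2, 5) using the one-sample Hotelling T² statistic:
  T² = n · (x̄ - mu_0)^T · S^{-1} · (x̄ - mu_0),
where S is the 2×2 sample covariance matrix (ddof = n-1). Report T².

Step 1 — sample mean vector:
  mean(U) = (7 + 5 + 6 + 2 + 9) / 5 = 29/5 = 5.8
  mean(V) = (8 + 7 + 2 + 7 + 4) / 5 = 28/5 = 5.6
  x̄ = (5.8, 5.6),  deviation x̄ - mu_0 = (5.8, 5.6) - (2, 5) = (3.8, 0.6).

Step 2 — sample covariance matrix, S[i,j] = (1/(n-1)) · Σ_k (x_{k,i} - mean_i) · (x_{k,j} - mean_j), divisor n-1 = 4:
  S[U,U] = ((1.2)·(1.2) + (-0.8)·(-0.8) + (0.2)·(0.2) + (-3.8)·(-3.8) + (3.2)·(3.2)) / 4 = 26.8/4 = 6.7
  S[U,V] = ((1.2)·(2.4) + (-0.8)·(1.4) + (0.2)·(-3.6) + (-3.8)·(1.4) + (3.2)·(-1.6)) / 4 = -9.4/4 = -2.35
  S[V,V] = ((2.4)·(2.4) + (1.4)·(1.4) + (-3.6)·(-3.6) + (1.4)·(1.4) + (-1.6)·(-1.6)) / 4 = 25.2/4 = 6.3
  S = [[6.7, -2.35],
 [-2.35, 6.3]].

Step 3 — invert S. det(S) = 6.7·6.3 - (-2.35)² = 36.6875.
  S^{-1} = (1/det) · [[d, -b], [-b, a]] = [[0.1717, 0.0641],
 [0.0641, 0.1826]].

Step 4 — quadratic form (x̄ - mu_0)^T · S^{-1} · (x̄ - mu_0):
  S^{-1} · (x̄ - mu_0) = (0.691, 0.353),
  (x̄ - mu_0)^T · [...] = (3.8)·(0.691) + (0.6)·(0.353) = 2.8375.

Step 5 — scale by n: T² = 5 · 2.8375 = 14.1874.

T² ≈ 14.1874


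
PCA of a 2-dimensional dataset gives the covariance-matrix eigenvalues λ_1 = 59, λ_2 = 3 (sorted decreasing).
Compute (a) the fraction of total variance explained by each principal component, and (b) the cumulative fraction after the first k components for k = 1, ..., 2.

Step 1 — total variance = trace(Sigma) = Σ λ_i = 59 + 3 = 62.

Step 2 — fraction explained by component i = λ_i / Σ λ:
  PC1: 59/62 = 0.9516
  PC2: 3/62 = 0.0484

Step 3 — cumulative fraction after k components = (λ_1 + ... + λ_k) / Σ λ:
  k = 1: 59/62 = 0.9516
  k = 2: (59 + 3)/62 = 62/62 = 1

Summary (fraction, with percent):

explained: PC1 0.9516 (95.16%), PC2 0.0484 (4.84%);  cumulative: 0.9516, 1


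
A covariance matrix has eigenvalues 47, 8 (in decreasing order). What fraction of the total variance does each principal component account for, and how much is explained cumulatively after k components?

Step 1 — total variance = trace(Sigma) = Σ λ_i = 47 + 8 = 55.

Step 2 — fraction explained by component i = λ_i / Σ λ:
  PC1: 47/55 = 0.8545
  PC2: 8/55 = 0.1455

Step 3 — cumulative fraction after k components = (λ_1 + ... + λ_k) / Σ λ:
  k = 1: 47/55 = 0.8545
  k = 2: (47 + 8)/55 = 55/55 = 1

Summary (fraction, with percent):

explained: PC1 0.8545 (85.45%), PC2 0.1455 (14.55%);  cumulative: 0.8545, 1


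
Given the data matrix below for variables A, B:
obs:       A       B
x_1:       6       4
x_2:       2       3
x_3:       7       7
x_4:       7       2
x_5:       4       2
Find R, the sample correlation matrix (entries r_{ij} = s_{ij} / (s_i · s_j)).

Step 1 — column means:
  mean(A) = (6 + 2 + 7 + 7 + 4) / 5 = 26/5 = 5.2
  mean(B) = (4 + 3 + 7 + 2 + 2) / 5 = 18/5 = 3.6

Step 2 — sample variances and covariances s[i,j] = (1/(n-1)) · Σ_k (x_{k,i} - mean_i) · (x_{k,j} - mean_j), with n-1 = 4:
  s[A,A] = ((0.8)·(0.8) + (-3.2)·(-3.2) + (1.8)·(1.8) + (1.8)·(1.8) + (-1.2)·(-1.2)) / 4 = 18.8/4 = 4.7
  s[A,B] = ((0.8)·(0.4) + (-3.2)·(-0.6) + (1.8)·(3.4) + (1.8)·(-1.6) + (-1.2)·(-1.6)) / 4 = 7.4/4 = 1.85
  s[B,B] = ((0.4)·(0.4) + (-0.6)·(-0.6) + (3.4)·(3.4) + (-1.6)·(-1.6) + (-1.6)·(-1.6)) / 4 = 17.2/4 = 4.3
  Sample standard deviations s_i = √(s[i,i]):
  s(A) = √(4.7) = 2.1679
  s(B) = √(4.3) = 2.0736

Step 3 — r_{ij} = s_{ij} / (s_i · s_j):
  r[A,A] = 1 (diagonal).
  r[A,B] = 1.85 / (2.1679 · 2.0736) = 1.85 / 4.4956 = 0.4115
  r[B,B] = 1 (diagonal).

R is symmetric with unit diagonal. Assembling:

R = [[1, 0.4115],
 [0.4115, 1]]


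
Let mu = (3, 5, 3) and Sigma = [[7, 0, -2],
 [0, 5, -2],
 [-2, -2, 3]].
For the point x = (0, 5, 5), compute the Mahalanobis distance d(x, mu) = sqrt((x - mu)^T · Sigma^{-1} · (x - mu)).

Step 1 — centre the observation: (x - mu) = (-3, 0, 2).

Step 2 — invert Sigma (cofactor / det for 3×3, or solve directly):
  Sigma^{-1} = [[0.193, 0.0702, 0.1754],
 [0.0702, 0.2982, 0.2456],
 [0.1754, 0.2456, 0.614]].

Step 3 — form the quadratic (x - mu)^T · Sigma^{-1} · (x - mu):
  Sigma^{-1} · (x - mu) = (-0.2281, 0.2807, 0.7018).
  (x - mu)^T · [Sigma^{-1} · (x - mu)] = (-3)·(-0.2281) + (0)·(0.2807) + (2)·(0.7018) = 2.0877.

Step 4 — take square root: d = √(2.0877) ≈ 1.4449.

d(x, mu) = √(2.0877) ≈ 1.4449


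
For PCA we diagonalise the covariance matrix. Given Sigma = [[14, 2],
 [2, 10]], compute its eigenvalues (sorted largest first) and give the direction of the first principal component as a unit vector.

Step 1 — characteristic polynomial of 2×2 Sigma:
  det(Sigma - λI) = λ² - trace · λ + det = 0.
  trace = 14 + 10 = 24, det = 14·10 - (2)² = 136.
Step 2 — discriminant:
  Δ = trace² - 4·det = 576 - 544 = 32.
Step 3 — eigenvalues:
  λ = (trace ± √Δ)/2 = (24 ± 5.6569)/2,
  λ_1 = 14.8284,  λ_2 = 9.1716.

Step 4 — unit eigenvector for λ_1: solve (Sigma - λ_1 I)v = 0. First row:
  (14 - 14.8284)·v_x + (2)·v_y = 0, i.e. (-0.8284)·v_x + (2)·v_y = 0,
  so v ∝ (b, λ_1 - a) = (2, 0.8284) = u.
  ||u|| = √((2)² + (0.8284)²) = √(4.6863) ≈ 2.1648,
  v_1 = u/||u|| ≈ (0.9239, 0.3827) (||v_1|| = 1).

λ_1 = 14.8284,  λ_2 = 9.1716;  v_1 ≈ (0.9239, 0.3827)


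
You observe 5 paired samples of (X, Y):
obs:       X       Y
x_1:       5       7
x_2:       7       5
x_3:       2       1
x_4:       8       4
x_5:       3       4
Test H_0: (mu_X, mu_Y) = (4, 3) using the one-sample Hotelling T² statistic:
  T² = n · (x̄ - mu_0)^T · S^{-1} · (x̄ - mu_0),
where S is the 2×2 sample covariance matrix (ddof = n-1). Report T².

Step 1 — sample mean vector:
  mean(X) = (5 + 7 + 2 + 8 + 3) / 5 = 25/5 = 5
  mean(Y) = (7 + 5 + 1 + 4 + 4) / 5 = 21/5 = 4.2
  x̄ = (5, 4.2),  deviation x̄ - mu_0 = (5, 4.2) - (4, 3) = (1, 1.2).

Step 2 — sample covariance matrix, S[i,j] = (1/(n-1)) · Σ_k (x_{k,i} - mean_i) · (x_{k,j} - mean_j), divisor n-1 = 4:
  S[X,X] = ((0)·(0) + (2)·(2) + (-3)·(-3) + (3)·(3) + (-2)·(-2)) / 4 = 26/4 = 6.5
  S[X,Y] = ((0)·(2.8) + (2)·(0.8) + (-3)·(-3.2) + (3)·(-0.2) + (-2)·(-0.2)) / 4 = 11/4 = 2.75
  S[Y,Y] = ((2.8)·(2.8) + (0.8)·(0.8) + (-3.2)·(-3.2) + (-0.2)·(-0.2) + (-0.2)·(-0.2)) / 4 = 18.8/4 = 4.7
  S = [[6.5, 2.75],
 [2.75, 4.7]].

Step 3 — invert S. det(S) = 6.5·4.7 - (2.75)² = 22.9875.
  S^{-1} = (1/det) · [[d, -b], [-b, a]] = [[0.2045, -0.1196],
 [-0.1196, 0.2828]].

Step 4 — quadratic form (x̄ - mu_0)^T · S^{-1} · (x̄ - mu_0):
  S^{-1} · (x̄ - mu_0) = (0.0609, 0.2197),
  (x̄ - mu_0)^T · [...] = (1)·(0.0609) + (1.2)·(0.2197) = 0.3245.

Step 5 — scale by n: T² = 5 · 0.3245 = 1.6226.

T² ≈ 1.6226
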